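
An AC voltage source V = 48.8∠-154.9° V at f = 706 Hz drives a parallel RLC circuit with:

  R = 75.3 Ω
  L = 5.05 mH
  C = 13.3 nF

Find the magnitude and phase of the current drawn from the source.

Step 1 — Angular frequency: ω = 2π·f = 2π·706 = 4436 rad/s.
Step 2 — Component impedances:
  R: Z = R = 75.3 Ω
  L: Z = jωL = j·4436·0.00505 = 0 + j22.4 Ω
  C: Z = 1/(jωC) = -j/(ω·C) = 0 - j1.695e+04 Ω
Step 3 — Parallel combination: 1/Z_total = 1/R + 1/L + 1/C; Z_total = 6.137 + j20.6 Ω = 21.5∠73.4° Ω.
Step 4 — Source phasor: V = 48.8∠-154.9° V = -44.19 - j20.7 V.
Step 5 — Ohm's law: I = V / Z_total = (-44.19 - j20.7) / (6.137 + j20.6) = -1.51 + j1.695 A.
Step 6 — Convert to polar: |I| = 2.27 A, ∠I = 131.7°.

I = 2.27∠131.7° A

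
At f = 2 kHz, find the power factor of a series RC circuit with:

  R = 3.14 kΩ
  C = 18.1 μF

Step 1 — Angular frequency: ω = 2π·f = 2π·2000 = 1.257e+04 rad/s.
Step 2 — Component impedances:
  R: Z = R = 3140 Ω
  C: Z = 1/(jωC) = -j/(ω·C) = 0 - j4.397 Ω
Step 3 — Series combination: Z_total = R + C = 3140 - j4.397 Ω = 3140∠-0.1° Ω.
Step 4 — Power factor: PF = cos(φ) = Re(Z)/|Z| = 3140/3140 = 1.
Step 5 — Type: Im(Z) = -4.397 ⇒ leading (phase φ = -0.1°).

PF = 1 (leading, φ = -0.1°)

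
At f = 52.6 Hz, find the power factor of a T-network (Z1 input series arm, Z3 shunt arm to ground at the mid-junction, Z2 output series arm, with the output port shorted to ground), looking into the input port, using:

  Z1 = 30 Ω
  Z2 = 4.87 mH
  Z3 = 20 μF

Step 1 — Angular frequency: ω = 2π·f = 2π·52.6 = 330.5 rad/s.
Step 2 — Component impedances:
  Z1: Z = R = 30 Ω
  Z2: Z = jωL = j·330.5·0.00487 = 0 + j1.61 Ω
  Z3: Z = 1/(jωC) = -j/(ω·C) = 0 - j151.3 Ω
Step 3 — With the output port shorted to ground, the output series arm Z2 runs from the junction to ground; the shunt arm Z3 also runs from the junction to ground. They appear in parallel: Z3 || Z2 = 0 + j1.627 Ω.
Step 4 — Series with input arm Z1: Z_in = Z1 + (Z3 || Z2) = 30 + j1.627 Ω = 30.04∠3.1° Ω.
Step 5 — Power factor: PF = cos(φ) = Re(Z)/|Z| = 30/30.044 = 0.9985.
Step 6 — Type: Im(Z) = 1.627 ⇒ lagging (phase φ = 3.1°).

PF = 0.9985 (lagging, φ = 3.1°)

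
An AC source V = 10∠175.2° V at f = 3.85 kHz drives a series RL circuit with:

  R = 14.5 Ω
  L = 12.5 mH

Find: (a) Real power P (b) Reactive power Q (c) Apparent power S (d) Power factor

Step 1 — Angular frequency: ω = 2π·f = 2π·3850 = 2.419e+04 rad/s.
Step 2 — Component impedances:
  R: Z = R = 14.5 Ω
  L: Z = jωL = j·2.419e+04·0.0125 = 0 + j302.4 Ω
Step 3 — Series combination: Z_total = R + L = 14.5 + j302.4 Ω = 302.7∠87.3° Ω.
Step 4 — Source phasor: V = 10∠175.2° V = -9.965 + j0.8368 V.
Step 5 — Current: I = V / Z = 0.001184 + j0.03301 A = 0.03303∠87.9° A.
Step 6 — Complex power: S = V·I* = 0.01582 + j0.33 VA.
Step 7 — Real power: P = Re(S) = 0.01582 W.
Step 8 — Reactive power: Q = Im(S) = 0.33 VAR.
Step 9 — Apparent power: |S| = 0.3303 VA.
Step 10 — Power factor: PF = P/|S| = 0.0479 (lagging).

(a) P = 0.01582 W  (b) Q = 0.33 VAR  (c) S = 0.3303 VA  (d) PF = 0.0479 (lagging)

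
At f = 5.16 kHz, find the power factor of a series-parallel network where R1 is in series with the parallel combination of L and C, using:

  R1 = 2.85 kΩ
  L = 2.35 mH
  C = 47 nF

Step 1 — Angular frequency: ω = 2π·f = 2π·5160 = 3.242e+04 rad/s.
Step 2 — Component impedances:
  R1: Z = R = 2850 Ω
  L: Z = jωL = j·3.242e+04·0.00235 = 0 + j76.19 Ω
  C: Z = 1/(jωC) = -j/(ω·C) = 0 - j656.3 Ω
Step 3 — Parallel branch: L || C = 1/(1/L + 1/C) = 0 + j86.2 Ω.
Step 4 — Series with R1: Z_total = R1 + (L || C) = 2850 + j86.2 Ω = 2851∠1.7° Ω.
Step 5 — Power factor: PF = cos(φ) = Re(Z)/|Z| = 2850/2851.3 = 0.9995.
Step 6 — Type: Im(Z) = 86.2 ⇒ lagging (phase φ = 1.7°).

PF = 0.9995 (lagging, φ = 1.7°)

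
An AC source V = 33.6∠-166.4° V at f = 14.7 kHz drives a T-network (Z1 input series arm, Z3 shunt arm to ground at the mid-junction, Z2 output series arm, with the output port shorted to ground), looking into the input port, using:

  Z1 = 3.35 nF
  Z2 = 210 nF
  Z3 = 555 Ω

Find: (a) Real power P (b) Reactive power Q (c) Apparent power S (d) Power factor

Step 1 — Angular frequency: ω = 2π·f = 2π·1.47e+04 = 9.236e+04 rad/s.
Step 2 — Component impedances:
  Z1: Z = 1/(jωC) = -j/(ω·C) = 0 - j3232 Ω
  Z2: Z = 1/(jωC) = -j/(ω·C) = 0 - j51.56 Ω
  Z3: Z = R = 555 Ω
Step 3 — With the output port shorted to ground, the output series arm Z2 runs from the junction to ground; the shunt arm Z3 also runs from the junction to ground. They appear in parallel: Z3 || Z2 = 4.748 - j51.12 Ω.
Step 4 — Series with input arm Z1: Z_in = Z1 + (Z3 || Z2) = 4.748 - j3283 Ω = 3283∠-89.9° Ω.
Step 5 — Source phasor: V = 33.6∠-166.4° V = -32.66 - j7.901 V.
Step 6 — Current: I = V / Z = 0.002392 - j0.009951 A = 0.01023∠-76.5° A.
Step 7 — Complex power: S = V·I* = 0.0004974 - j0.3439 VA.
Step 8 — Real power: P = Re(S) = 0.0004974 W.
Step 9 — Reactive power: Q = Im(S) = -0.3439 VAR.
Step 10 — Apparent power: |S| = 0.3439 VA.
Step 11 — Power factor: PF = P/|S| = 0.001446 (leading).

(a) P = 0.0004974 W  (b) Q = -0.3439 VAR  (c) S = 0.3439 VA  (d) PF = 0.001446 (leading)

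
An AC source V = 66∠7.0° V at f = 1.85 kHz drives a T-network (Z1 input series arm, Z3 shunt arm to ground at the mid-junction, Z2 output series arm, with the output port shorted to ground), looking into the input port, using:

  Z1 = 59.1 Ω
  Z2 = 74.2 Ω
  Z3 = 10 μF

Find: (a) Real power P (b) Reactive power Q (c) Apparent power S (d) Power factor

Step 1 — Angular frequency: ω = 2π·f = 2π·1850 = 1.162e+04 rad/s.
Step 2 — Component impedances:
  Z1: Z = R = 59.1 Ω
  Z2: Z = R = 74.2 Ω
  Z3: Z = 1/(jωC) = -j/(ω·C) = 0 - j8.603 Ω
Step 3 — With the output port shorted to ground, the output series arm Z2 runs from the junction to ground; the shunt arm Z3 also runs from the junction to ground. They appear in parallel: Z3 || Z2 = 0.9842 - j8.489 Ω.
Step 4 — Series with input arm Z1: Z_in = Z1 + (Z3 || Z2) = 60.08 - j8.489 Ω = 60.68∠-8.0° Ω.
Step 5 — Source phasor: V = 66∠7.0° V = 65.51 + j8.043 V.
Step 6 — Current: I = V / Z = 1.05 + j0.2823 A = 1.088∠15.0° A.
Step 7 — Complex power: S = V·I* = 71.08 - j10.04 VA.
Step 8 — Real power: P = Re(S) = 71.08 W.
Step 9 — Reactive power: Q = Im(S) = -10.04 VAR.
Step 10 — Apparent power: |S| = 71.79 VA.
Step 11 — Power factor: PF = P/|S| = 0.9902 (leading).

(a) P = 71.08 W  (b) Q = -10.04 VAR  (c) S = 71.79 VA  (d) PF = 0.9902 (leading)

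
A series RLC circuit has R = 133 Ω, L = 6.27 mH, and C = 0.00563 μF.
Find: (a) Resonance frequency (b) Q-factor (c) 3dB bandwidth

Step 1 — Resonance: ω₀ = 1/√(LC) = 1/√(0.00627·5.63e-09) = 1.683e+05 rad/s.
Step 2 — f₀ = ω₀/(2π) = 2.679e+04 Hz.
Step 3 — Series Q: Q = ω₀L/R = 1.683e+05·0.00627/133 = 7.935.
Step 4 — Bandwidth: Δω = ω₀/Q = 2.121e+04 rad/s; BW = Δω/(2π) = 3376 Hz.

(a) f₀ = 2.679e+04 Hz  (b) Q = 7.935  (c) BW = 3376 Hz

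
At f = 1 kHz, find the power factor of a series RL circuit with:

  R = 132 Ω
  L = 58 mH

Step 1 — Angular frequency: ω = 2π·f = 2π·1000 = 6283 rad/s.
Step 2 — Component impedances:
  R: Z = R = 132 Ω
  L: Z = jωL = j·6283·0.058 = 0 + j364.4 Ω
Step 3 — Series combination: Z_total = R + L = 132 + j364.4 Ω = 387.6∠70.1° Ω.
Step 4 — Power factor: PF = cos(φ) = Re(Z)/|Z| = 132/387.6 = 0.3406.
Step 5 — Type: Im(Z) = 364.4 ⇒ lagging (phase φ = 70.1°).

PF = 0.3406 (lagging, φ = 70.1°)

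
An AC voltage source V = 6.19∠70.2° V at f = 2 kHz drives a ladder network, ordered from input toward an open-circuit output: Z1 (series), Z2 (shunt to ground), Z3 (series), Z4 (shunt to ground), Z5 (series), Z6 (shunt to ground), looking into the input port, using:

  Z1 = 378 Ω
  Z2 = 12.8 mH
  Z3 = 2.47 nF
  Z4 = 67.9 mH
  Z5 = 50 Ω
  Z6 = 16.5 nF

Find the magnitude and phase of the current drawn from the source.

Step 1 — Angular frequency: ω = 2π·f = 2π·2000 = 1.257e+04 rad/s.
Step 2 — Component impedances:
  Z1: Z = R = 378 Ω
  Z2: Z = jωL = j·1.257e+04·0.0128 = 0 + j160.8 Ω
  Z3: Z = 1/(jωC) = -j/(ω·C) = 0 - j3.222e+04 Ω
  Z4: Z = jωL = j·1.257e+04·0.0679 = 0 + j853.3 Ω
  Z5: Z = R = 50 Ω
  Z6: Z = 1/(jωC) = -j/(ω·C) = 0 - j4823 Ω
Step 3 — Ladder network (open output): work backward from the far end, alternating series and parallel combinations. Z_in = 378 + j161.7 Ω = 411.1∠23.2° Ω.
Step 4 — Source phasor: V = 6.19∠70.2° V = 2.097 + j5.824 V.
Step 5 — Ohm's law: I = V / Z_total = (2.097 + j5.824) / (378 + j161.7) = 0.01026 + j0.01102 A.
Step 6 — Convert to polar: |I| = 0.01506 A, ∠I = 47.0°.

I = 0.01506∠47.0° A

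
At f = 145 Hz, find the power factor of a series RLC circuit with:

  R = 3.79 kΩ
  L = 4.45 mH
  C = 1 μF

Step 1 — Angular frequency: ω = 2π·f = 2π·145 = 911.1 rad/s.
Step 2 — Component impedances:
  R: Z = R = 3790 Ω
  L: Z = jωL = j·911.1·0.00445 = 0 + j4.054 Ω
  C: Z = 1/(jωC) = -j/(ω·C) = 0 - j1098 Ω
Step 3 — Series combination: Z_total = R + L + C = 3790 - j1094 Ω = 3945∠-16.1° Ω.
Step 4 — Power factor: PF = cos(φ) = Re(Z)/|Z| = 3790/3944.6 = 0.9608.
Step 5 — Type: Im(Z) = -1094 ⇒ leading (phase φ = -16.1°).

PF = 0.9608 (leading, φ = -16.1°)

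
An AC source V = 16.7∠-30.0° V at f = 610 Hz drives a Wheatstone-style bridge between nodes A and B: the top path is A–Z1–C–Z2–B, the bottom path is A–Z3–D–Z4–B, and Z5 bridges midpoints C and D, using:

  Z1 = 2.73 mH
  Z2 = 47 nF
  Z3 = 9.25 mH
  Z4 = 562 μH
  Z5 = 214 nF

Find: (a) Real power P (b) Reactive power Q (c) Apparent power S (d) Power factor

Step 1 — Angular frequency: ω = 2π·f = 2π·610 = 3833 rad/s.
Step 2 — Component impedances:
  Z1: Z = jωL = j·3833·0.00273 = 0 + j10.46 Ω
  Z2: Z = 1/(jωC) = -j/(ω·C) = 0 - j5551 Ω
  Z3: Z = jωL = j·3833·0.00925 = 0 + j35.45 Ω
  Z4: Z = jωL = j·3833·0.000562 = 0 + j2.154 Ω
  Z5: Z = 1/(jωC) = -j/(ω·C) = 0 - j1219 Ω
Step 3 — Bridge requires nodal analysis (the Z5 bridge couples midpoints C and D, so the two paths cannot be reduced to a simple series/parallel combination). Setting node B to ground and injecting 1 A at node A, the 3-node admittance system at A, C, D solves to V_A = Z_AB = 0 + j38.95 Ω = 38.95∠90.0° Ω.
Step 4 — Source phasor: V = 16.7∠-30.0° V = 14.46 - j8.35 V.
Step 5 — Current: I = V / Z = -0.2144 - j0.3713 A = 0.4287∠-120.0° A.
Step 6 — Complex power: S = V·I* = 0 + j7.159 VA.
Step 7 — Real power: P = Re(S) = 0 W.
Step 8 — Reactive power: Q = Im(S) = 7.159 VAR.
Step 9 — Apparent power: |S| = 7.159 VA.
Step 10 — Power factor: PF = P/|S| = 0 (lagging).

(a) P = 0 W  (b) Q = 7.159 VAR  (c) S = 7.159 VA  (d) PF = 0 (lagging)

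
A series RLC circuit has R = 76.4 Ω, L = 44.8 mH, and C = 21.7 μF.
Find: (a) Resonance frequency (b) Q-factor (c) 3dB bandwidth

Step 1 — Resonance: ω₀ = 1/√(LC) = 1/√(0.0448·2.17e-05) = 1014 rad/s.
Step 2 — f₀ = ω₀/(2π) = 161.4 Hz.
Step 3 — Series Q: Q = ω₀L/R = 1014·0.0448/76.4 = 0.5947.
Step 4 — Bandwidth: Δω = ω₀/Q = 1705 rad/s; BW = Δω/(2π) = 271.4 Hz.

(a) f₀ = 161.4 Hz  (b) Q = 0.5947  (c) BW = 271.4 Hz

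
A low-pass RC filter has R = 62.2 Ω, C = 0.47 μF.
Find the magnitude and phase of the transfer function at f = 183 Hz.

Step 1 — Angular frequency: ω = 2π·183 = 1150 rad/s.
Step 2 — Transfer function: H(jω) = 1/(1 + jωRC).
Step 3 — Denominator: 1 + jωRC = 1 + j·1150·62.2·4.7e-07 = 1 + j0.03361.
Step 4 — H = 0.9989 - j0.03358.
Step 5 — Magnitude: |H| = 0.9994 (-0.0 dB); phase: φ = -1.9°.

|H| = 0.9994 (-0.0 dB), φ = -1.9°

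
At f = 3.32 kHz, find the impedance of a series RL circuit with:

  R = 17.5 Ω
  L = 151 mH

Step 1 — Angular frequency: ω = 2π·f = 2π·3320 = 2.086e+04 rad/s.
Step 2 — Component impedances:
  R: Z = R = 17.5 Ω
  L: Z = jωL = j·2.086e+04·0.151 = 0 + j3150 Ω
Step 3 — Series combination: Z_total = R + L = 17.5 + j3150 Ω = 3150∠89.7° Ω.

Z = 17.5 + j3150 Ω = 3150∠89.7° Ω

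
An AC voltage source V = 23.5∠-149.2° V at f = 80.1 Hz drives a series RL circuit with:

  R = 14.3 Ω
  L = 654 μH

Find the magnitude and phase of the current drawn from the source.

Step 1 — Angular frequency: ω = 2π·f = 2π·80.1 = 503.3 rad/s.
Step 2 — Component impedances:
  R: Z = R = 14.3 Ω
  L: Z = jωL = j·503.3·0.000654 = 0 + j0.3291 Ω
Step 3 — Series combination: Z_total = R + L = 14.3 + j0.3291 Ω = 14.3∠1.3° Ω.
Step 4 — Source phasor: V = 23.5∠-149.2° V = -20.19 - j12.03 V.
Step 5 — Ohm's law: I = V / Z_total = (-20.19 - j12.03) / (14.3 + j0.3291) = -1.43 - j0.8085 A.
Step 6 — Convert to polar: |I| = 1.643 A, ∠I = -150.5°.

I = 1.643∠-150.5° A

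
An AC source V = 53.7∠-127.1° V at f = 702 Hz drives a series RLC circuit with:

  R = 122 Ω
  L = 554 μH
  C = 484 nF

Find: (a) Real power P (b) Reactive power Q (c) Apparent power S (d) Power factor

Step 1 — Angular frequency: ω = 2π·f = 2π·702 = 4411 rad/s.
Step 2 — Component impedances:
  R: Z = R = 122 Ω
  L: Z = jωL = j·4411·0.000554 = 0 + j2.444 Ω
  C: Z = 1/(jωC) = -j/(ω·C) = 0 - j468.4 Ω
Step 3 — Series combination: Z_total = R + L + C = 122 - j466 Ω = 481.7∠-75.3° Ω.
Step 4 — Source phasor: V = 53.7∠-127.1° V = -32.39 - j42.83 V.
Step 5 — Current: I = V / Z = 0.06899 - j0.08758 A = 0.1115∠-51.8° A.
Step 6 — Complex power: S = V·I* = 1.516 - j5.791 VA.
Step 7 — Real power: P = Re(S) = 1.516 W.
Step 8 — Reactive power: Q = Im(S) = -5.791 VAR.
Step 9 — Apparent power: |S| = 5.987 VA.
Step 10 — Power factor: PF = P/|S| = 0.2533 (leading).

(a) P = 1.516 W  (b) Q = -5.791 VAR  (c) S = 5.987 VA  (d) PF = 0.2533 (leading)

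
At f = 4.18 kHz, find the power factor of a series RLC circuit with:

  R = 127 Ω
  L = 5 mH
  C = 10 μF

Step 1 — Angular frequency: ω = 2π·f = 2π·4180 = 2.626e+04 rad/s.
Step 2 — Component impedances:
  R: Z = R = 127 Ω
  L: Z = jωL = j·2.626e+04·0.005 = 0 + j131.3 Ω
  C: Z = 1/(jωC) = -j/(ω·C) = 0 - j3.808 Ω
Step 3 — Series combination: Z_total = R + L + C = 127 + j127.5 Ω = 180∠45.1° Ω.
Step 4 — Power factor: PF = cos(φ) = Re(Z)/|Z| = 127/179.97 = 0.7057.
Step 5 — Type: Im(Z) = 127.5 ⇒ lagging (phase φ = 45.1°).

PF = 0.7057 (lagging, φ = 45.1°)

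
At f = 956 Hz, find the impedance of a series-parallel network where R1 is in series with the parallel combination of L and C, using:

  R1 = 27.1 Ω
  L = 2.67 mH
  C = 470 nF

Step 1 — Angular frequency: ω = 2π·f = 2π·956 = 6007 rad/s.
Step 2 — Component impedances:
  R1: Z = R = 27.1 Ω
  L: Z = jωL = j·6007·0.00267 = 0 + j16.04 Ω
  C: Z = 1/(jωC) = -j/(ω·C) = 0 - j354.2 Ω
Step 3 — Parallel branch: L || C = 1/(1/L + 1/C) = 0 + j16.8 Ω.
Step 4 — Series with R1: Z_total = R1 + (L || C) = 27.1 + j16.8 Ω = 31.88∠31.8° Ω.

Z = 27.1 + j16.8 Ω = 31.88∠31.8° Ω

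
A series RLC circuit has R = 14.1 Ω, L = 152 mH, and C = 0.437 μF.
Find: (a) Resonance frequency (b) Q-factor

Step 1 — Resonance condition Im(Z)=0 gives ω₀ = 1/√(LC).
Step 2 — ω₀ = 1/√(0.152·4.37e-07) = 3880 rad/s.
Step 3 — f₀ = ω₀/(2π) = 617.5 Hz.
Step 4 — Series Q: Q = ω₀L/R = 3880·0.152/14.1 = 41.83.

(a) f₀ = 617.5 Hz  (b) Q = 41.83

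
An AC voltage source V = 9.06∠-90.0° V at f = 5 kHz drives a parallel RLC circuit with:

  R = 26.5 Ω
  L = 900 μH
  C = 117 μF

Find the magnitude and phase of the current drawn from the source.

Step 1 — Angular frequency: ω = 2π·f = 2π·5000 = 3.142e+04 rad/s.
Step 2 — Component impedances:
  R: Z = R = 26.5 Ω
  L: Z = jωL = j·3.142e+04·0.0009 = 0 + j28.27 Ω
  C: Z = 1/(jωC) = -j/(ω·C) = 0 - j0.2721 Ω
Step 3 — Parallel combination: 1/Z_total = 1/R + 1/L + 1/C; Z_total = 0.002847 - j0.2747 Ω = 0.2747∠-89.4° Ω.
Step 4 — Source phasor: V = 9.06∠-90.0° V = 0 - j9.06 V.
Step 5 — Ohm's law: I = V / Z_total = (0 - j9.06) / (0.002847 - j0.2747) = 32.98 - j0.3419 A.
Step 6 — Convert to polar: |I| = 32.98 A, ∠I = -0.6°.

I = 32.98∠-0.6° A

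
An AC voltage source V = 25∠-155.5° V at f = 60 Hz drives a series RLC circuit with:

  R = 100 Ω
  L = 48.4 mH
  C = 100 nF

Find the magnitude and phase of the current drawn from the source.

Step 1 — Angular frequency: ω = 2π·f = 2π·60 = 377 rad/s.
Step 2 — Component impedances:
  R: Z = R = 100 Ω
  L: Z = jωL = j·377·0.0484 = 0 + j18.25 Ω
  C: Z = 1/(jωC) = -j/(ω·C) = 0 - j2.653e+04 Ω
Step 3 — Series combination: Z_total = R + L + C = 100 - j2.651e+04 Ω = 2.651e+04∠-89.8° Ω.
Step 4 — Source phasor: V = 25∠-155.5° V = -22.75 - j10.37 V.
Step 5 — Ohm's law: I = V / Z_total = (-22.75 - j10.37) / (100 - j2.651e+04) = 0.0003879 - j0.0008597 A.
Step 6 — Convert to polar: |I| = 0.0009431 A, ∠I = -65.7°.

I = 0.0009431∠-65.7° A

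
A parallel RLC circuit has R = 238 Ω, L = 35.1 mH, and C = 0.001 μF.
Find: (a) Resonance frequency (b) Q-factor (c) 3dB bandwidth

Step 1 — Resonance: ω₀ = 1/√(LC) = 1/√(0.0351·1e-09) = 1.688e+05 rad/s.
Step 2 — f₀ = ω₀/(2π) = 2.686e+04 Hz.
Step 3 — Parallel Q: Q = R/(ω₀L) = 238/(1.688e+05·0.0351) = 0.04017.
Step 4 — Bandwidth: Δω = ω₀/Q = 4.202e+06 rad/s; BW = Δω/(2π) = 6.687e+05 Hz.

(a) f₀ = 2.686e+04 Hz  (b) Q = 0.04017  (c) BW = 6.687e+05 Hz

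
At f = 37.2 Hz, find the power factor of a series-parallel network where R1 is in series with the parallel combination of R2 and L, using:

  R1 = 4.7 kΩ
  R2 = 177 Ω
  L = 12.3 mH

Step 1 — Angular frequency: ω = 2π·f = 2π·37.2 = 233.7 rad/s.
Step 2 — Component impedances:
  R1: Z = R = 4700 Ω
  R2: Z = R = 177 Ω
  L: Z = jωL = j·233.7·0.0123 = 0 + j2.875 Ω
Step 3 — Parallel branch: R2 || L = 1/(1/R2 + 1/L) = 0.04668 + j2.874 Ω.
Step 4 — Series with R1: Z_total = R1 + (R2 || L) = 4700 + j2.874 Ω = 4700∠0.0° Ω.
Step 5 — Power factor: PF = cos(φ) = Re(Z)/|Z| = 4700/4700 = 1.
Step 6 — Type: Im(Z) = 2.874 ⇒ lagging (phase φ = 0.0°).

PF = 1 (lagging, φ = 0.0°)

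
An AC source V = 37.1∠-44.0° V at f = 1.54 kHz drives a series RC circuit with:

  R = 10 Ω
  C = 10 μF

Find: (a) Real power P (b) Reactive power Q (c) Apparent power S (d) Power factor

Step 1 — Angular frequency: ω = 2π·f = 2π·1540 = 9676 rad/s.
Step 2 — Component impedances:
  R: Z = R = 10 Ω
  C: Z = 1/(jωC) = -j/(ω·C) = 0 - j10.33 Ω
Step 3 — Series combination: Z_total = R + C = 10 - j10.33 Ω = 14.38∠-45.9° Ω.
Step 4 — Source phasor: V = 37.1∠-44.0° V = 26.69 - j25.77 V.
Step 5 — Current: I = V / Z = 2.578 + j0.08747 A = 2.58∠1.9° A.
Step 6 — Complex power: S = V·I* = 66.56 - j68.78 VA.
Step 7 — Real power: P = Re(S) = 66.56 W.
Step 8 — Reactive power: Q = Im(S) = -68.78 VAR.
Step 9 — Apparent power: |S| = 95.71 VA.
Step 10 — Power factor: PF = P/|S| = 0.6954 (leading).

(a) P = 66.56 W  (b) Q = -68.78 VAR  (c) S = 95.71 VA  (d) PF = 0.6954 (leading)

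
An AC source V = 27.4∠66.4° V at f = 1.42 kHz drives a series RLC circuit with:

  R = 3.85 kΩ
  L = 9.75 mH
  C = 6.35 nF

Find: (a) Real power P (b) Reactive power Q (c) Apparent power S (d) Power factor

Step 1 — Angular frequency: ω = 2π·f = 2π·1420 = 8922 rad/s.
Step 2 — Component impedances:
  R: Z = R = 3850 Ω
  L: Z = jωL = j·8922·0.00975 = 0 + j86.99 Ω
  C: Z = 1/(jωC) = -j/(ω·C) = 0 - j1.765e+04 Ω
Step 3 — Series combination: Z_total = R + L + C = 3850 - j1.756e+04 Ω = 1.798e+04∠-77.6° Ω.
Step 4 — Source phasor: V = 27.4∠66.4° V = 10.97 + j25.11 V.
Step 5 — Current: I = V / Z = -0.001233 + j0.0008949 A = 0.001524∠144.0° A.
Step 6 — Complex power: S = V·I* = 0.00894 - j0.04079 VA.
Step 7 — Real power: P = Re(S) = 0.00894 W.
Step 8 — Reactive power: Q = Im(S) = -0.04079 VAR.
Step 9 — Apparent power: |S| = 0.04175 VA.
Step 10 — Power factor: PF = P/|S| = 0.2141 (leading).

(a) P = 0.00894 W  (b) Q = -0.04079 VAR  (c) S = 0.04175 VA  (d) PF = 0.2141 (leading)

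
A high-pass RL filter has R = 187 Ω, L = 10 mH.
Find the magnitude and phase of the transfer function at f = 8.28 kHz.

Step 1 — Angular frequency: ω = 2π·8280 = 5.202e+04 rad/s.
Step 2 — Transfer function: H(jω) = jωL/(R + jωL).
Step 3 — Numerator jωL = j·520.2; denominator R + jωL = 187 + j520.2.
Step 4 — H = 0.8856 + j0.3183.
Step 5 — Magnitude: |H| = 0.9411 (-0.5 dB); phase: φ = 19.8°.

|H| = 0.9411 (-0.5 dB), φ = 19.8°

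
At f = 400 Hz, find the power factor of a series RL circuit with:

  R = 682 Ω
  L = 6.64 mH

Step 1 — Angular frequency: ω = 2π·f = 2π·400 = 2513 rad/s.
Step 2 — Component impedances:
  R: Z = R = 682 Ω
  L: Z = jωL = j·2513·0.00664 = 0 + j16.69 Ω
Step 3 — Series combination: Z_total = R + L = 682 + j16.69 Ω = 682.2∠1.4° Ω.
Step 4 — Power factor: PF = cos(φ) = Re(Z)/|Z| = 682/682.2 = 0.9997.
Step 5 — Type: Im(Z) = 16.69 ⇒ lagging (phase φ = 1.4°).

PF = 0.9997 (lagging, φ = 1.4°)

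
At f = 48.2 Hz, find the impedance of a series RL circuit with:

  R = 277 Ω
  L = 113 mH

Step 1 — Angular frequency: ω = 2π·f = 2π·48.2 = 302.8 rad/s.
Step 2 — Component impedances:
  R: Z = R = 277 Ω
  L: Z = jωL = j·302.8·0.113 = 0 + j34.22 Ω
Step 3 — Series combination: Z_total = R + L = 277 + j34.22 Ω = 279.1∠7.0° Ω.

Z = 277 + j34.22 Ω = 279.1∠7.0° Ω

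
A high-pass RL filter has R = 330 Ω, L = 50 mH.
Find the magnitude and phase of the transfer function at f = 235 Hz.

Step 1 — Angular frequency: ω = 2π·235 = 1477 rad/s.
Step 2 — Transfer function: H(jω) = jωL/(R + jωL).
Step 3 — Numerator jωL = j·73.83; denominator R + jωL = 330 + j73.83.
Step 4 — H = 0.04766 + j0.2131.
Step 5 — Magnitude: |H| = 0.2183 (-13.2 dB); phase: φ = 77.4°.

|H| = 0.2183 (-13.2 dB), φ = 77.4°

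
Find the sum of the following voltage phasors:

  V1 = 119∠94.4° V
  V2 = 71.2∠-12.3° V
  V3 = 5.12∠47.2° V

Step 1 — Convert each phasor to rectangular form:
  V1 = 119·(cos(94.4°) + j·sin(94.4°)) = -9.13 + j118.6 V
  V2 = 71.2·(cos(-12.3°) + j·sin(-12.3°)) = 69.57 - j15.17 V
  V3 = 5.12·(cos(47.2°) + j·sin(47.2°)) = 3.479 + j3.757 V
Step 2 — Sum components: V_total = 63.91 + j107.2 V.
Step 3 — Convert to polar: |V_total| = 124.8 V, ∠V_total = 59.2°.

V_total = 124.8∠59.2° V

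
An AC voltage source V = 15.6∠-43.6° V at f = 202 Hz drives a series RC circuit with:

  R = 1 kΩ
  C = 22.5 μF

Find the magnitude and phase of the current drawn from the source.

Step 1 — Angular frequency: ω = 2π·f = 2π·202 = 1269 rad/s.
Step 2 — Component impedances:
  R: Z = R = 1000 Ω
  C: Z = 1/(jωC) = -j/(ω·C) = 0 - j35.02 Ω
Step 3 — Series combination: Z_total = R + C = 1000 - j35.02 Ω = 1001∠-2.0° Ω.
Step 4 — Source phasor: V = 15.6∠-43.6° V = 11.3 - j10.76 V.
Step 5 — Ohm's law: I = V / Z_total = (11.3 - j10.76) / (1000 - j35.02) = 0.01166 - j0.01035 A.
Step 6 — Convert to polar: |I| = 0.01559 A, ∠I = -41.6°.

I = 0.01559∠-41.6° A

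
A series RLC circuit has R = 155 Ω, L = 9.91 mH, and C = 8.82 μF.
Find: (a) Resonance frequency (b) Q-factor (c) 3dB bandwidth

Step 1 — Resonance: ω₀ = 1/√(LC) = 1/√(0.00991·8.82e-06) = 3382 rad/s.
Step 2 — f₀ = ω₀/(2π) = 538.3 Hz.
Step 3 — Series Q: Q = ω₀L/R = 3382·0.00991/155 = 0.2163.
Step 4 — Bandwidth: Δω = ω₀/Q = 1.564e+04 rad/s; BW = Δω/(2π) = 2489 Hz.

(a) f₀ = 538.3 Hz  (b) Q = 0.2163  (c) BW = 2489 Hz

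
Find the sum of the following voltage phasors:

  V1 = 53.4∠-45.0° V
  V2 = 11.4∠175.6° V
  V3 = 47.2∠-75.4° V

Step 1 — Convert each phasor to rectangular form:
  V1 = 53.4·(cos(-45.0°) + j·sin(-45.0°)) = 37.76 - j37.76 V
  V2 = 11.4·(cos(175.6°) + j·sin(175.6°)) = -11.37 + j0.8746 V
  V3 = 47.2·(cos(-75.4°) + j·sin(-75.4°)) = 11.9 - j45.68 V
Step 2 — Sum components: V_total = 38.29 - j82.56 V.
Step 3 — Convert to polar: |V_total| = 91.01 V, ∠V_total = -65.1°.

V_total = 91.01∠-65.1° V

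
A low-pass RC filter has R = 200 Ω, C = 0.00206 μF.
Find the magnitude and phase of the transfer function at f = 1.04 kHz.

Step 1 — Angular frequency: ω = 2π·1040 = 6535 rad/s.
Step 2 — Transfer function: H(jω) = 1/(1 + jωRC).
Step 3 — Denominator: 1 + jωRC = 1 + j·6535·200·2.06e-09 = 1 + j0.002692.
Step 4 — H = 1 - j0.002692.
Step 5 — Magnitude: |H| = 1 (-0.0 dB); phase: φ = -0.2°.

|H| = 1 (-0.0 dB), φ = -0.2°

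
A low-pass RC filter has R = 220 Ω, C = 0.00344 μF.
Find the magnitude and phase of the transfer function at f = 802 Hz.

Step 1 — Angular frequency: ω = 2π·802 = 5039 rad/s.
Step 2 — Transfer function: H(jω) = 1/(1 + jωRC).
Step 3 — Denominator: 1 + jωRC = 1 + j·5039·220·3.44e-09 = 1 + j0.003814.
Step 4 — H = 1 - j0.003814.
Step 5 — Magnitude: |H| = 1 (-0.0 dB); phase: φ = -0.2°.

|H| = 1 (-0.0 dB), φ = -0.2°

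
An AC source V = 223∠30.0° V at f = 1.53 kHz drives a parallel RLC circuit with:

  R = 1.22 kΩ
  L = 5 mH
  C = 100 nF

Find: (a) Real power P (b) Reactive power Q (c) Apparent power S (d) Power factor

Step 1 — Angular frequency: ω = 2π·f = 2π·1530 = 9613 rad/s.
Step 2 — Component impedances:
  R: Z = R = 1220 Ω
  L: Z = jωL = j·9613·0.005 = 0 + j48.07 Ω
  C: Z = 1/(jωC) = -j/(ω·C) = 0 - j1040 Ω
Step 3 — Parallel combination: 1/Z_total = 1/R + 1/L + 1/C; Z_total = 2.078 + j50.31 Ω = 50.35∠87.6° Ω.
Step 4 — Source phasor: V = 223∠30.0° V = 193.1 + j111.5 V.
Step 5 — Current: I = V / Z = 2.371 - j3.741 A = 4.429∠-57.6° A.
Step 6 — Complex power: S = V·I* = 40.76 + j986.8 VA.
Step 7 — Real power: P = Re(S) = 40.76 W.
Step 8 — Reactive power: Q = Im(S) = 986.8 VAR.
Step 9 — Apparent power: |S| = 987.6 VA.
Step 10 — Power factor: PF = P/|S| = 0.04127 (lagging).

(a) P = 40.76 W  (b) Q = 986.8 VAR  (c) S = 987.6 VA  (d) PF = 0.04127 (lagging)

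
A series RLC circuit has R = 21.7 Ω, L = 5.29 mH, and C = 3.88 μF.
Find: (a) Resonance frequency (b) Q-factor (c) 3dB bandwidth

Step 1 — Resonance: ω₀ = 1/√(LC) = 1/√(0.00529·3.88e-06) = 6980 rad/s.
Step 2 — f₀ = ω₀/(2π) = 1111 Hz.
Step 3 — Series Q: Q = ω₀L/R = 6980·0.00529/21.7 = 1.702.
Step 4 — Bandwidth: Δω = ω₀/Q = 4102 rad/s; BW = Δω/(2π) = 652.9 Hz.

(a) f₀ = 1111 Hz  (b) Q = 1.702  (c) BW = 652.9 Hz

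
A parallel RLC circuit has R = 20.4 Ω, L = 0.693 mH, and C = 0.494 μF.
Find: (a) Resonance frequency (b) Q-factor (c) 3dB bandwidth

Step 1 — Resonance: ω₀ = 1/√(LC) = 1/√(0.000693·4.94e-07) = 5.405e+04 rad/s.
Step 2 — f₀ = ω₀/(2π) = 8602 Hz.
Step 3 — Parallel Q: Q = R/(ω₀L) = 20.4/(5.405e+04·0.000693) = 0.5447.
Step 4 — Bandwidth: Δω = ω₀/Q = 9.923e+04 rad/s; BW = Δω/(2π) = 1.579e+04 Hz.

(a) f₀ = 8602 Hz  (b) Q = 0.5447  (c) BW = 1.579e+04 Hz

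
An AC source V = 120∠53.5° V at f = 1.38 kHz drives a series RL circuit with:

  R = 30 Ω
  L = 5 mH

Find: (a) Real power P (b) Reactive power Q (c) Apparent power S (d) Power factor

Step 1 — Angular frequency: ω = 2π·f = 2π·1380 = 8671 rad/s.
Step 2 — Component impedances:
  R: Z = R = 30 Ω
  L: Z = jωL = j·8671·0.005 = 0 + j43.35 Ω
Step 3 — Series combination: Z_total = R + L = 30 + j43.35 Ω = 52.72∠55.3° Ω.
Step 4 — Source phasor: V = 120∠53.5° V = 71.38 + j96.46 V.
Step 5 — Current: I = V / Z = 2.275 - j0.07219 A = 2.276∠-1.8° A.
Step 6 — Complex power: S = V·I* = 155.4 + j224.6 VA.
Step 7 — Real power: P = Re(S) = 155.4 W.
Step 8 — Reactive power: Q = Im(S) = 224.6 VAR.
Step 9 — Apparent power: |S| = 273.1 VA.
Step 10 — Power factor: PF = P/|S| = 0.569 (lagging).

(a) P = 155.4 W  (b) Q = 224.6 VAR  (c) S = 273.1 VA  (d) PF = 0.569 (lagging)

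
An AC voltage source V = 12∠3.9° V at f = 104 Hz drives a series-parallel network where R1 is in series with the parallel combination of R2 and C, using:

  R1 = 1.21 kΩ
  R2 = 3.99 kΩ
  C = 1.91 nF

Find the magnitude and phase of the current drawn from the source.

Step 1 — Angular frequency: ω = 2π·f = 2π·104 = 653.5 rad/s.
Step 2 — Component impedances:
  R1: Z = R = 1210 Ω
  R2: Z = R = 3990 Ω
  C: Z = 1/(jωC) = -j/(ω·C) = 0 - j8.012e+05 Ω
Step 3 — Parallel branch: R2 || C = 1/(1/R2 + 1/C) = 3990 - j19.87 Ω.
Step 4 — Series with R1: Z_total = R1 + (R2 || C) = 5200 - j19.87 Ω = 5200∠-0.2° Ω.
Step 5 — Source phasor: V = 12∠3.9° V = 11.97 + j0.8162 V.
Step 6 — Ohm's law: I = V / Z_total = (11.97 + j0.8162) / (5200 - j19.87) = 0.002302 + j0.0001658 A.
Step 7 — Convert to polar: |I| = 0.002308 A, ∠I = 4.1°.

I = 0.002308∠4.1° A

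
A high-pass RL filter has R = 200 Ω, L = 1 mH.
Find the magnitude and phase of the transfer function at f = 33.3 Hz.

Step 1 — Angular frequency: ω = 2π·33.3 = 209.2 rad/s.
Step 2 — Transfer function: H(jω) = jωL/(R + jωL).
Step 3 — Numerator jωL = j·0.2092; denominator R + jωL = 200 + j0.2092.
Step 4 — H = 1.094e-06 + j0.001046.
Step 5 — Magnitude: |H| = 0.001046 (-59.6 dB); phase: φ = 89.9°.

|H| = 0.001046 (-59.6 dB), φ = 89.9°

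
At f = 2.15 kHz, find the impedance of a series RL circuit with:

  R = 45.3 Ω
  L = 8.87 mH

Step 1 — Angular frequency: ω = 2π·f = 2π·2150 = 1.351e+04 rad/s.
Step 2 — Component impedances:
  R: Z = R = 45.3 Ω
  L: Z = jωL = j·1.351e+04·0.00887 = 0 + j119.8 Ω
Step 3 — Series combination: Z_total = R + L = 45.3 + j119.8 Ω = 128.1∠69.3° Ω.

Z = 45.3 + j119.8 Ω = 128.1∠69.3° Ω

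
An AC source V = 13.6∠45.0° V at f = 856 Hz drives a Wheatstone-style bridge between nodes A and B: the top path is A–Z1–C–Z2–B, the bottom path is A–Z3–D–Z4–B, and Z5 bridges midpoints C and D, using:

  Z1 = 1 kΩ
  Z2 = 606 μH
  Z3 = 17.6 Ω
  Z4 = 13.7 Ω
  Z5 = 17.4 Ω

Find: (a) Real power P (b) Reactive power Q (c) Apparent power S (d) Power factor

Step 1 — Angular frequency: ω = 2π·f = 2π·856 = 5378 rad/s.
Step 2 — Component impedances:
  Z1: Z = R = 1000 Ω
  Z2: Z = jωL = j·5378·0.000606 = 0 + j3.259 Ω
  Z3: Z = R = 17.6 Ω
  Z4: Z = R = 13.7 Ω
  Z5: Z = R = 17.4 Ω
Step 3 — Bridge requires nodal analysis (the Z5 bridge couples midpoints C and D, so the two paths cannot be reduced to a simple series/parallel combination). Setting node B to ground and injecting 1 A at node A, the 3-node admittance system at A, C, D solves to V_A = Z_AB = 24.71 + j0.6652 Ω = 24.72∠1.5° Ω.
Step 4 — Source phasor: V = 13.6∠45.0° V = 9.617 + j9.617 V.
Step 5 — Current: I = V / Z = 0.3993 + j0.3784 A = 0.5501∠43.5° A.
Step 6 — Complex power: S = V·I* = 7.479 + j0.2013 VA.
Step 7 — Real power: P = Re(S) = 7.479 W.
Step 8 — Reactive power: Q = Im(S) = 0.2013 VAR.
Step 9 — Apparent power: |S| = 7.482 VA.
Step 10 — Power factor: PF = P/|S| = 0.9996 (lagging).

(a) P = 7.479 W  (b) Q = 0.2013 VAR  (c) S = 7.482 VA  (d) PF = 0.9996 (lagging)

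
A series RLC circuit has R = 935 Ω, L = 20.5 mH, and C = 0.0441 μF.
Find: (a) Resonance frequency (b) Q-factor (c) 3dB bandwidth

Step 1 — Resonance condition Im(Z)=0 gives ω₀ = 1/√(LC).
Step 2 — ω₀ = 1/√(0.0205·4.41e-08) = 3.326e+04 rad/s.
Step 3 — f₀ = ω₀/(2π) = 5293 Hz.
Step 4 — Series Q: Q = ω₀L/R = 3.326e+04·0.0205/935 = 0.7292.
Step 5 — 3dB bandwidth: Δω = ω₀/Q = 4.561e+04 rad/s; BW = Δω/(2π) = 7259 Hz.

(a) f₀ = 5293 Hz  (b) Q = 0.7292  (c) BW = 7259 Hz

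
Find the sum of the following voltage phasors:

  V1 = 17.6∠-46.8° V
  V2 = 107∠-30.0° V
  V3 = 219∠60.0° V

Step 1 — Convert each phasor to rectangular form:
  V1 = 17.6·(cos(-46.8°) + j·sin(-46.8°)) = 12.05 - j12.83 V
  V2 = 107·(cos(-30.0°) + j·sin(-30.0°)) = 92.66 - j53.5 V
  V3 = 219·(cos(60.0°) + j·sin(60.0°)) = 109.5 + j189.7 V
Step 2 — Sum components: V_total = 214.2 + j123.3 V.
Step 3 — Convert to polar: |V_total| = 247.2 V, ∠V_total = 29.9°.

V_total = 247.2∠29.9° V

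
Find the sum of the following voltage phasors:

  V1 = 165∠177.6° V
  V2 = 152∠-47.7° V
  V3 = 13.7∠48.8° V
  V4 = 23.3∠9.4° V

Step 1 — Convert each phasor to rectangular form:
  V1 = 165·(cos(177.6°) + j·sin(177.6°)) = -164.9 + j6.909 V
  V2 = 152·(cos(-47.7°) + j·sin(-47.7°)) = 102.3 - j112.4 V
  V3 = 13.7·(cos(48.8°) + j·sin(48.8°)) = 9.024 + j10.31 V
  V4 = 23.3·(cos(9.4°) + j·sin(9.4°)) = 22.99 + j3.805 V
Step 2 — Sum components: V_total = -30.55 - j91.4 V.
Step 3 — Convert to polar: |V_total| = 96.37 V, ∠V_total = -108.5°.

V_total = 96.37∠-108.5° V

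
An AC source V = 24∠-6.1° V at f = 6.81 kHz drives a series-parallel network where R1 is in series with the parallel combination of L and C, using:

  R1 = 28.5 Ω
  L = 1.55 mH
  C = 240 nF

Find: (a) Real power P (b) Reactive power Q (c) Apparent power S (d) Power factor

Step 1 — Angular frequency: ω = 2π·f = 2π·6810 = 4.279e+04 rad/s.
Step 2 — Component impedances:
  R1: Z = R = 28.5 Ω
  L: Z = jωL = j·4.279e+04·0.00155 = 0 + j66.32 Ω
  C: Z = 1/(jωC) = -j/(ω·C) = 0 - j97.38 Ω
Step 3 — Parallel branch: L || C = 1/(1/L + 1/C) = 0 + j208 Ω.
Step 4 — Series with R1: Z_total = R1 + (L || C) = 28.5 + j208 Ω = 209.9∠82.2° Ω.
Step 5 — Source phasor: V = 24∠-6.1° V = 23.86 - j2.55 V.
Step 6 — Current: I = V / Z = 0.003399 - j0.1143 A = 0.1143∠-88.3° A.
Step 7 — Complex power: S = V·I* = 0.3726 + j2.719 VA.
Step 8 — Real power: P = Re(S) = 0.3726 W.
Step 9 — Reactive power: Q = Im(S) = 2.719 VAR.
Step 10 — Apparent power: |S| = 2.744 VA.
Step 11 — Power factor: PF = P/|S| = 0.1358 (lagging).

(a) P = 0.3726 W  (b) Q = 2.719 VAR  (c) S = 2.744 VA  (d) PF = 0.1358 (lagging)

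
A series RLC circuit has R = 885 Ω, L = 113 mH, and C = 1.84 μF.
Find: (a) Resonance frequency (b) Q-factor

Step 1 — Resonance condition Im(Z)=0 gives ω₀ = 1/√(LC).
Step 2 — ω₀ = 1/√(0.113·1.84e-06) = 2193 rad/s.
Step 3 — f₀ = ω₀/(2π) = 349 Hz.
Step 4 — Series Q: Q = ω₀L/R = 2193·0.113/885 = 0.28.

(a) f₀ = 349 Hz  (b) Q = 0.28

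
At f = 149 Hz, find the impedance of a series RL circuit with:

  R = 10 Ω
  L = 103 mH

Step 1 — Angular frequency: ω = 2π·f = 2π·149 = 936.2 rad/s.
Step 2 — Component impedances:
  R: Z = R = 10 Ω
  L: Z = jωL = j·936.2·0.103 = 0 + j96.43 Ω
Step 3 — Series combination: Z_total = R + L = 10 + j96.43 Ω = 96.95∠84.1° Ω.

Z = 10 + j96.43 Ω = 96.95∠84.1° Ω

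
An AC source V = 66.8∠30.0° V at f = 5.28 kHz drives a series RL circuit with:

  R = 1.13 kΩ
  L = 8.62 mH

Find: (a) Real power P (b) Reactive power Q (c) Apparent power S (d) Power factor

Step 1 — Angular frequency: ω = 2π·f = 2π·5280 = 3.318e+04 rad/s.
Step 2 — Component impedances:
  R: Z = R = 1130 Ω
  L: Z = jωL = j·3.318e+04·0.00862 = 0 + j286 Ω
Step 3 — Series combination: Z_total = R + L = 1130 + j286 Ω = 1166∠14.2° Ω.
Step 4 — Source phasor: V = 66.8∠30.0° V = 57.85 + j33.4 V.
Step 5 — Current: I = V / Z = 0.05514 + j0.0156 A = 0.05731∠15.8° A.
Step 6 — Complex power: S = V·I* = 3.711 + j0.9392 VA.
Step 7 — Real power: P = Re(S) = 3.711 W.
Step 8 — Reactive power: Q = Im(S) = 0.9392 VAR.
Step 9 — Apparent power: |S| = 3.828 VA.
Step 10 — Power factor: PF = P/|S| = 0.9694 (lagging).

(a) P = 3.711 W  (b) Q = 0.9392 VAR  (c) S = 3.828 VA  (d) PF = 0.9694 (lagging)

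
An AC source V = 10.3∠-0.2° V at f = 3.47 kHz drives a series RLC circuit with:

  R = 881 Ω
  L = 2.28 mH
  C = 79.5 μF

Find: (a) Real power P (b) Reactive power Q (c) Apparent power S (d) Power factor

Step 1 — Angular frequency: ω = 2π·f = 2π·3470 = 2.18e+04 rad/s.
Step 2 — Component impedances:
  R: Z = R = 881 Ω
  L: Z = jωL = j·2.18e+04·0.00228 = 0 + j49.71 Ω
  C: Z = 1/(jωC) = -j/(ω·C) = 0 - j0.5769 Ω
Step 3 — Series combination: Z_total = R + L + C = 881 + j49.13 Ω = 882.4∠3.2° Ω.
Step 4 — Source phasor: V = 10.3∠-0.2° V = 10.3 - j0.03595 V.
Step 5 — Current: I = V / Z = 0.01165 - j0.0006907 A = 0.01167∠-3.4° A.
Step 6 — Complex power: S = V·I* = 0.12 + j0.006695 VA.
Step 7 — Real power: P = Re(S) = 0.12 W.
Step 8 — Reactive power: Q = Im(S) = 0.006695 VAR.
Step 9 — Apparent power: |S| = 0.1202 VA.
Step 10 — Power factor: PF = P/|S| = 0.9984 (lagging).

(a) P = 0.12 W  (b) Q = 0.006695 VAR  (c) S = 0.1202 VA  (d) PF = 0.9984 (lagging)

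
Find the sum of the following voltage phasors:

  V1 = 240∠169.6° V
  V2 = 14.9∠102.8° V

Step 1 — Convert each phasor to rectangular form:
  V1 = 240·(cos(169.6°) + j·sin(169.6°)) = -236.1 + j43.32 V
  V2 = 14.9·(cos(102.8°) + j·sin(102.8°)) = -3.301 + j14.53 V
Step 2 — Sum components: V_total = -239.4 + j57.85 V.
Step 3 — Convert to polar: |V_total| = 246.3 V, ∠V_total = 166.4°.

V_total = 246.3∠166.4° V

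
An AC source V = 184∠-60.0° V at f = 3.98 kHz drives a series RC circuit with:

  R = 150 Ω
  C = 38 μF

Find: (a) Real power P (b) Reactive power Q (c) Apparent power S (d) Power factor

Step 1 — Angular frequency: ω = 2π·f = 2π·3980 = 2.501e+04 rad/s.
Step 2 — Component impedances:
  R: Z = R = 150 Ω
  C: Z = 1/(jωC) = -j/(ω·C) = 0 - j1.052 Ω
Step 3 — Series combination: Z_total = R + C = 150 - j1.052 Ω = 150∠-0.4° Ω.
Step 4 — Source phasor: V = 184∠-60.0° V = 92 - j159.3 V.
Step 5 — Current: I = V / Z = 0.6208 - j1.058 A = 1.227∠-59.6° A.
Step 6 — Complex power: S = V·I* = 225.7 - j1.583 VA.
Step 7 — Real power: P = Re(S) = 225.7 W.
Step 8 — Reactive power: Q = Im(S) = -1.583 VAR.
Step 9 — Apparent power: |S| = 225.7 VA.
Step 10 — Power factor: PF = P/|S| = 1 (leading).

(a) P = 225.7 W  (b) Q = -1.583 VAR  (c) S = 225.7 VA  (d) PF = 1 (leading)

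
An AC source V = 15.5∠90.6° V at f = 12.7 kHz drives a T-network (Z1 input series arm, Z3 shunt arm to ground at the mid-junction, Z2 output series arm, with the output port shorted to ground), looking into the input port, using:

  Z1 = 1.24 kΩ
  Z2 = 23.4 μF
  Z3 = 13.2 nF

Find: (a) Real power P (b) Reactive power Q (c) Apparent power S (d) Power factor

Step 1 — Angular frequency: ω = 2π·f = 2π·1.27e+04 = 7.98e+04 rad/s.
Step 2 — Component impedances:
  Z1: Z = R = 1240 Ω
  Z2: Z = 1/(jωC) = -j/(ω·C) = 0 - j0.5356 Ω
  Z3: Z = 1/(jωC) = -j/(ω·C) = 0 - j949.4 Ω
Step 3 — With the output port shorted to ground, the output series arm Z2 runs from the junction to ground; the shunt arm Z3 also runs from the junction to ground. They appear in parallel: Z3 || Z2 = 0 - j0.5352 Ω.
Step 4 — Series with input arm Z1: Z_in = Z1 + (Z3 || Z2) = 1240 - j0.5352 Ω = 1240∠-0.0° Ω.
Step 5 — Source phasor: V = 15.5∠90.6° V = -0.1623 + j15.5 V.
Step 6 — Current: I = V / Z = -0.0001363 + j0.0125 A = 0.0125∠90.6° A.
Step 7 — Complex power: S = V·I* = 0.1937 - j8.363e-05 VA.
Step 8 — Real power: P = Re(S) = 0.1937 W.
Step 9 — Reactive power: Q = Im(S) = -8.363e-05 VAR.
Step 10 — Apparent power: |S| = 0.1937 VA.
Step 11 — Power factor: PF = P/|S| = 1 (leading).

(a) P = 0.1937 W  (b) Q = -8.363e-05 VAR  (c) S = 0.1937 VA  (d) PF = 1 (leading)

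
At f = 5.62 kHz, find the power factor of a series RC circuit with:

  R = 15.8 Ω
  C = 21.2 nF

Step 1 — Angular frequency: ω = 2π·f = 2π·5620 = 3.531e+04 rad/s.
Step 2 — Component impedances:
  R: Z = R = 15.8 Ω
  C: Z = 1/(jωC) = -j/(ω·C) = 0 - j1336 Ω
Step 3 — Series combination: Z_total = R + C = 15.8 - j1336 Ω = 1336∠-89.3° Ω.
Step 4 — Power factor: PF = cos(φ) = Re(Z)/|Z| = 15.8/1336 = 0.01183.
Step 5 — Type: Im(Z) = -1336 ⇒ leading (phase φ = -89.3°).

PF = 0.01183 (leading, φ = -89.3°)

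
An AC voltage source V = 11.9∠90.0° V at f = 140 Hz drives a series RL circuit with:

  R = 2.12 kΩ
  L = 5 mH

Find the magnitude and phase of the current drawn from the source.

Step 1 — Angular frequency: ω = 2π·f = 2π·140 = 879.6 rad/s.
Step 2 — Component impedances:
  R: Z = R = 2120 Ω
  L: Z = jωL = j·879.6·0.005 = 0 + j4.398 Ω
Step 3 — Series combination: Z_total = R + L = 2120 + j4.398 Ω = 2120∠0.1° Ω.
Step 4 — Source phasor: V = 11.9∠90.0° V = 0 + j11.9 V.
Step 5 — Ohm's law: I = V / Z_total = (0 + j11.9) / (2120 + j4.398) = 1.165e-05 + j0.005613 A.
Step 6 — Convert to polar: |I| = 0.005613 A, ∠I = 89.9°.

I = 0.005613∠89.9° A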